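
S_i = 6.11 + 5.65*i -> [6.11, 11.76, 17.41, 23.06, 28.71]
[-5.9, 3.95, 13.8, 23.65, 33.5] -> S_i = -5.90 + 9.85*i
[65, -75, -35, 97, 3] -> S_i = Random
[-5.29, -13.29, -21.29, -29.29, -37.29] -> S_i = -5.29 + -8.00*i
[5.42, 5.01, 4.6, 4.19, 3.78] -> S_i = 5.42 + -0.41*i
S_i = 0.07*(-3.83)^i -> [0.07, -0.27, 1.03, -3.93, 15.06]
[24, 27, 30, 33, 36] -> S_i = 24 + 3*i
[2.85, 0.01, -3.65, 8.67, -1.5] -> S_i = Random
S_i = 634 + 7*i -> [634, 641, 648, 655, 662]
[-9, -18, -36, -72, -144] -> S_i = -9*2^i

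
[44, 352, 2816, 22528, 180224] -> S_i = 44*8^i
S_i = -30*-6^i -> [-30, 180, -1080, 6480, -38880]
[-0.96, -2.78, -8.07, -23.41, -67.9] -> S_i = -0.96*2.90^i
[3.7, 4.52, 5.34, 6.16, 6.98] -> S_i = 3.70 + 0.82*i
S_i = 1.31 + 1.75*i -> [1.31, 3.06, 4.81, 6.56, 8.31]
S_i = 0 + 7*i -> [0, 7, 14, 21, 28]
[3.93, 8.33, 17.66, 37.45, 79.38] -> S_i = 3.93*2.12^i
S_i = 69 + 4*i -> [69, 73, 77, 81, 85]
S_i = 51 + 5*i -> [51, 56, 61, 66, 71]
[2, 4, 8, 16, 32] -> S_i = 2*2^i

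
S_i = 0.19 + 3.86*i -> [0.19, 4.05, 7.91, 11.77, 15.63]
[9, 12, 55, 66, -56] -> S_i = Random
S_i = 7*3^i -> [7, 21, 63, 189, 567]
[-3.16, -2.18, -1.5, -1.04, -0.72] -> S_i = -3.16*0.69^i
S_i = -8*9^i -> [-8, -72, -648, -5832, -52488]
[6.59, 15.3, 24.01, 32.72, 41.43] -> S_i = 6.59 + 8.71*i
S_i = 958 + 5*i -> [958, 963, 968, 973, 978]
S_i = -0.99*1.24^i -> [-0.99, -1.23, -1.52, -1.89, -2.34]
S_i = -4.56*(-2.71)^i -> [-4.56, 12.36, -33.49, 90.76, -245.95]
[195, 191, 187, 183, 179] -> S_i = 195 + -4*i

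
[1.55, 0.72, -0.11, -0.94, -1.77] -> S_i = 1.55 + -0.83*i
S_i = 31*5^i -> [31, 155, 775, 3875, 19375]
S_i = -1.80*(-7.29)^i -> [-1.8, 13.12, -95.66, 697.36, -5083.73]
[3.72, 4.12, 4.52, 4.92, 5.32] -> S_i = 3.72 + 0.40*i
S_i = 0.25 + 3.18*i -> [0.25, 3.43, 6.61, 9.79, 12.97]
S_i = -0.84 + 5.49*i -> [-0.84, 4.65, 10.14, 15.63, 21.12]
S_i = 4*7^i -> [4, 28, 196, 1372, 9604]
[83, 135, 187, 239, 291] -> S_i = 83 + 52*i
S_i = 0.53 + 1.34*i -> [0.53, 1.87, 3.21, 4.55, 5.89]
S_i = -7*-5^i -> [-7, 35, -175, 875, -4375]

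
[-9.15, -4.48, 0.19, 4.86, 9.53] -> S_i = -9.15 + 4.67*i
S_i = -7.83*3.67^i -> [-7.83, -28.74, -105.46, -387.04, -1420.45]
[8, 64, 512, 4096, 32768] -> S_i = 8*8^i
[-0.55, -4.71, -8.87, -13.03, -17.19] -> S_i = -0.55 + -4.16*i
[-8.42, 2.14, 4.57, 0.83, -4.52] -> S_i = Random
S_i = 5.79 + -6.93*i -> [5.79, -1.14, -8.07, -15.0, -21.93]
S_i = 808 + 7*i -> [808, 815, 822, 829, 836]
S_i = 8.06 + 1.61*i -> [8.06, 9.67, 11.28, 12.89, 14.5]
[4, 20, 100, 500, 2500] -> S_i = 4*5^i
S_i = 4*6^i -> [4, 24, 144, 864, 5184]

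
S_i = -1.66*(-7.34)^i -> [-1.66, 12.18, -89.43, 656.44, -4818.28]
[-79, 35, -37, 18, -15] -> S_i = Random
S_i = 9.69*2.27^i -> [9.69, 22.0, 49.93, 113.34, 257.29]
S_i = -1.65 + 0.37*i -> [-1.65, -1.28, -0.91, -0.54, -0.17]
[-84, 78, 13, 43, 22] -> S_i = Random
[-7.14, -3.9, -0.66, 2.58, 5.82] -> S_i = -7.14 + 3.24*i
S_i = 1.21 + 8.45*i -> [1.21, 9.66, 18.11, 26.56, 35.01]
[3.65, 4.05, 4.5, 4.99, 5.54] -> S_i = 3.65*1.11^i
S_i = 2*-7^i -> [2, -14, 98, -686, 4802]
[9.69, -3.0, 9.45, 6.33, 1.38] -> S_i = Random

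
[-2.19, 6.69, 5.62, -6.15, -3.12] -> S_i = Random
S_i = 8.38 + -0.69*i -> [8.38, 7.69, 7.0, 6.31, 5.62]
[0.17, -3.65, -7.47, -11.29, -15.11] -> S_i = 0.17 + -3.82*i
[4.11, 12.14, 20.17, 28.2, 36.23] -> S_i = 4.11 + 8.03*i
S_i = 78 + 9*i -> [78, 87, 96, 105, 114]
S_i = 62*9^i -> [62, 558, 5022, 45198, 406782]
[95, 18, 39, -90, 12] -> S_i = Random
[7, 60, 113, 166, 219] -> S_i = 7 + 53*i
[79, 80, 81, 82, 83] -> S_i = 79 + 1*i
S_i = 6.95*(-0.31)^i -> [6.95, -2.15, 0.67, -0.21, 0.06]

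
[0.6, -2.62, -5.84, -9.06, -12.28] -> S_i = 0.60 + -3.22*i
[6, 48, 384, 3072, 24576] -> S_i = 6*8^i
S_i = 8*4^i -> [8, 32, 128, 512, 2048]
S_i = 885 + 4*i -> [885, 889, 893, 897, 901]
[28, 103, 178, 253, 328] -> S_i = 28 + 75*i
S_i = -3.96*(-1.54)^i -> [-3.96, 6.1, -9.39, 14.46, -22.27]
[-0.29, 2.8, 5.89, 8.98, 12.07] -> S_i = -0.29 + 3.09*i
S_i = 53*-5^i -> [53, -265, 1325, -6625, 33125]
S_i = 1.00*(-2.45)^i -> [1.0, -2.45, 6.0, -14.71, 36.03]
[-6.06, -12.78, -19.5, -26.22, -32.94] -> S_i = -6.06 + -6.72*i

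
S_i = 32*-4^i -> [32, -128, 512, -2048, 8192]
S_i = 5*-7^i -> [5, -35, 245, -1715, 12005]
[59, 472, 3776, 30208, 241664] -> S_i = 59*8^i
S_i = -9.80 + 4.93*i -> [-9.8, -4.87, 0.06, 4.99, 9.92]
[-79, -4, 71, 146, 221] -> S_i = -79 + 75*i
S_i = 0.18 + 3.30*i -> [0.18, 3.48, 6.78, 10.08, 13.38]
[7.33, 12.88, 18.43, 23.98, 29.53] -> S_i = 7.33 + 5.55*i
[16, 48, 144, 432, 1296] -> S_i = 16*3^i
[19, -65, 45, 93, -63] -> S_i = Random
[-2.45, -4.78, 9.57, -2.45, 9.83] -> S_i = Random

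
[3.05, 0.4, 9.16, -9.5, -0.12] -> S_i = Random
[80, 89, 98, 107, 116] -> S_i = 80 + 9*i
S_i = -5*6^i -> [-5, -30, -180, -1080, -6480]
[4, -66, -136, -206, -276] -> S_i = 4 + -70*i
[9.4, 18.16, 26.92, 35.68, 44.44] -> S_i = 9.40 + 8.76*i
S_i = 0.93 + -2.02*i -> [0.93, -1.09, -3.11, -5.13, -7.15]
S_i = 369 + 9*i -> [369, 378, 387, 396, 405]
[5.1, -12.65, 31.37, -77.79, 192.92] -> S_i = 5.10*(-2.48)^i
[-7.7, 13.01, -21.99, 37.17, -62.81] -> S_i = -7.70*(-1.69)^i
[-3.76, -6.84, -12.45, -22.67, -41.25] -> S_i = -3.76*1.82^i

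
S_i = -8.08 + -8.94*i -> [-8.08, -17.02, -25.96, -34.9, -43.84]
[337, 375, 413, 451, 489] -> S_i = 337 + 38*i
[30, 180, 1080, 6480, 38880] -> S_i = 30*6^i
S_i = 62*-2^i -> [62, -124, 248, -496, 992]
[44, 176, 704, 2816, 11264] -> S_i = 44*4^i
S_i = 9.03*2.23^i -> [9.03, 20.14, 44.91, 100.14, 223.31]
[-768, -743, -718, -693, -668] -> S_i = -768 + 25*i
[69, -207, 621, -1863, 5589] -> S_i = 69*-3^i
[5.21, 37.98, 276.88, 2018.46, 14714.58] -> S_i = 5.21*7.29^i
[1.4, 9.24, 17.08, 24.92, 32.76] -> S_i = 1.40 + 7.84*i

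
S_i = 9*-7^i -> [9, -63, 441, -3087, 21609]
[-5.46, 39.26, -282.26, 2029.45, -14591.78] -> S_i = -5.46*(-7.19)^i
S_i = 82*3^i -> [82, 246, 738, 2214, 6642]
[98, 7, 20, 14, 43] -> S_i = Random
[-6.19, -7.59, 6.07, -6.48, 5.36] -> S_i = Random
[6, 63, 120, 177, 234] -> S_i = 6 + 57*i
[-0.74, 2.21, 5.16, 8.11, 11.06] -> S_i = -0.74 + 2.95*i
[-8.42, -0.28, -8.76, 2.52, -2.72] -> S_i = Random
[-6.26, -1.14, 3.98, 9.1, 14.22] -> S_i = -6.26 + 5.12*i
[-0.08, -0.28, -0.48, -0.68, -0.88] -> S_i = -0.08 + -0.20*i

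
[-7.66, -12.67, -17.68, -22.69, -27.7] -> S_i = -7.66 + -5.01*i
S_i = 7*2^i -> [7, 14, 28, 56, 112]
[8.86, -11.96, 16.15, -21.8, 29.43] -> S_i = 8.86*(-1.35)^i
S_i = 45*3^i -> [45, 135, 405, 1215, 3645]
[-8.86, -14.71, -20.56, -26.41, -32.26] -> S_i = -8.86 + -5.85*i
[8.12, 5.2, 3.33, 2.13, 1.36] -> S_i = 8.12*0.64^i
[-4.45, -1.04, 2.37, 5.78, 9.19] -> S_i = -4.45 + 3.41*i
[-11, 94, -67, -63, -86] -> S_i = Random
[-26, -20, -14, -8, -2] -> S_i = -26 + 6*i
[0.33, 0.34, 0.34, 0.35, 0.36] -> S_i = 0.33*1.02^i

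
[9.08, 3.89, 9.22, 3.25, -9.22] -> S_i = Random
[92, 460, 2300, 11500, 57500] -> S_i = 92*5^i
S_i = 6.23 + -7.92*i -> [6.23, -1.69, -9.61, -17.53, -25.45]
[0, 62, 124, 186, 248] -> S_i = 0 + 62*i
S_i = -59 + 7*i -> [-59, -52, -45, -38, -31]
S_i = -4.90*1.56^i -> [-4.9, -7.64, -11.92, -18.6, -29.02]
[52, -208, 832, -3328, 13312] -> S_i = 52*-4^i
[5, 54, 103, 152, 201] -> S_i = 5 + 49*i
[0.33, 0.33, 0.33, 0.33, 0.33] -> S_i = 0.33*1.00^i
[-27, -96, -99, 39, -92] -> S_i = Random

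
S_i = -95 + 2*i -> [-95, -93, -91, -89, -87]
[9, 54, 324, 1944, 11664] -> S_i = 9*6^i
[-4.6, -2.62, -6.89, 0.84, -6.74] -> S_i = Random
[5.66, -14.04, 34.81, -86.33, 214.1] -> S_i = 5.66*(-2.48)^i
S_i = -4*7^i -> [-4, -28, -196, -1372, -9604]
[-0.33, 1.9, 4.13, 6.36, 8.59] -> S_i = -0.33 + 2.23*i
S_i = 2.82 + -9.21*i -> [2.82, -6.39, -15.6, -24.81, -34.02]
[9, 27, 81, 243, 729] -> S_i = 9*3^i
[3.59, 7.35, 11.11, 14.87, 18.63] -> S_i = 3.59 + 3.76*i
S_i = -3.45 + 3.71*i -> [-3.45, 0.26, 3.97, 7.68, 11.39]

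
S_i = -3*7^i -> [-3, -21, -147, -1029, -7203]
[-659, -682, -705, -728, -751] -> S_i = -659 + -23*i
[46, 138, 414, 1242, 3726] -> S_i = 46*3^i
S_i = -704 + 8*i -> [-704, -696, -688, -680, -672]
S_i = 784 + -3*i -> [784, 781, 778, 775, 772]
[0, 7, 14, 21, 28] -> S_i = 0 + 7*i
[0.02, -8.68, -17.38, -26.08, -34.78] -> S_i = 0.02 + -8.70*i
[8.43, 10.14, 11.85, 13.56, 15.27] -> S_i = 8.43 + 1.71*i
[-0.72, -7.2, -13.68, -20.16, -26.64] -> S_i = -0.72 + -6.48*i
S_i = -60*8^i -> [-60, -480, -3840, -30720, -245760]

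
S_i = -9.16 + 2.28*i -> [-9.16, -6.88, -4.6, -2.32, -0.04]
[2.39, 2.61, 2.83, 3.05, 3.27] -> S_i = 2.39 + 0.22*i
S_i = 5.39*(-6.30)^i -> [5.39, -33.96, 213.93, -1347.75, 8490.85]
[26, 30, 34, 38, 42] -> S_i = 26 + 4*i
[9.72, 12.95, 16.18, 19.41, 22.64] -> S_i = 9.72 + 3.23*i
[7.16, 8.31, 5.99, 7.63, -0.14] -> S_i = Random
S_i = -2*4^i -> [-2, -8, -32, -128, -512]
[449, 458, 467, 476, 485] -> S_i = 449 + 9*i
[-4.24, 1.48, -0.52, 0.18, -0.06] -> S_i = -4.24*(-0.35)^i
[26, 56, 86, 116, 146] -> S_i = 26 + 30*i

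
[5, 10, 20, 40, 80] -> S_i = 5*2^i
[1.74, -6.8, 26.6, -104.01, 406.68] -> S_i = 1.74*(-3.91)^i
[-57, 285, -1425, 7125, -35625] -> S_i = -57*-5^i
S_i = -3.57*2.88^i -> [-3.57, -10.28, -29.61, -85.28, -245.61]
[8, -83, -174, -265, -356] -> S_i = 8 + -91*i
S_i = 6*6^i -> [6, 36, 216, 1296, 7776]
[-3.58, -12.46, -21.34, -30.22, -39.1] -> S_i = -3.58 + -8.88*i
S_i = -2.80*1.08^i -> [-2.8, -3.02, -3.27, -3.53, -3.81]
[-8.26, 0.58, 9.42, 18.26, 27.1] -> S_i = -8.26 + 8.84*i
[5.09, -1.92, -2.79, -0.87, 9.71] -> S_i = Random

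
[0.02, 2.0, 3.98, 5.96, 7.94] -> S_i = 0.02 + 1.98*i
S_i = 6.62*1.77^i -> [6.62, 11.72, 20.74, 36.71, 64.98]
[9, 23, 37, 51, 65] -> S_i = 9 + 14*i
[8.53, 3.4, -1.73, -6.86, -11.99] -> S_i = 8.53 + -5.13*i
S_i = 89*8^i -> [89, 712, 5696, 45568, 364544]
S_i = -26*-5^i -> [-26, 130, -650, 3250, -16250]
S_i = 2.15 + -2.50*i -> [2.15, -0.35, -2.85, -5.35, -7.85]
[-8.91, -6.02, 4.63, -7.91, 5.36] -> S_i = Random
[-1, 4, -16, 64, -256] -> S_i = -1*-4^i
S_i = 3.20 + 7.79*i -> [3.2, 10.99, 18.78, 26.57, 34.36]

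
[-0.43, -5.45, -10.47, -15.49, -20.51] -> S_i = -0.43 + -5.02*i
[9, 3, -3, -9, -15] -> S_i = 9 + -6*i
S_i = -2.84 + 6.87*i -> [-2.84, 4.03, 10.9, 17.77, 24.64]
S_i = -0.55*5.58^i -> [-0.55, -3.07, -17.13, -95.56, -533.21]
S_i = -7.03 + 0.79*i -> [-7.03, -6.24, -5.45, -4.66, -3.87]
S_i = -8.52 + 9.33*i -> [-8.52, 0.81, 10.14, 19.47, 28.8]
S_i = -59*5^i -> [-59, -295, -1475, -7375, -36875]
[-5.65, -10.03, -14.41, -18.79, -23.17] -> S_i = -5.65 + -4.38*i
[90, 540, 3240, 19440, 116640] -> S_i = 90*6^i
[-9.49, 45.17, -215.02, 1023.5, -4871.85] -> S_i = -9.49*(-4.76)^i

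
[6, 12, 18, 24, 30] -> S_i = 6 + 6*i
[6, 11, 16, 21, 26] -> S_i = 6 + 5*i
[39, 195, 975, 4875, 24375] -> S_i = 39*5^i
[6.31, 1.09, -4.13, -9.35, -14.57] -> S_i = 6.31 + -5.22*i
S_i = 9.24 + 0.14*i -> [9.24, 9.38, 9.52, 9.66, 9.8]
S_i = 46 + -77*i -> [46, -31, -108, -185, -262]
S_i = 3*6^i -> [3, 18, 108, 648, 3888]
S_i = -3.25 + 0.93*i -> [-3.25, -2.32, -1.39, -0.46, 0.47]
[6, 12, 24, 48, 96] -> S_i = 6*2^i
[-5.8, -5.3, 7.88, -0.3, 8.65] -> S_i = Random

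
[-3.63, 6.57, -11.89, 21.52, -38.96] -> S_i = -3.63*(-1.81)^i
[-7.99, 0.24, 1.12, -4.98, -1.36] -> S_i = Random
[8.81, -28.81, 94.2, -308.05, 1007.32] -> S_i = 8.81*(-3.27)^i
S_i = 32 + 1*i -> [32, 33, 34, 35, 36]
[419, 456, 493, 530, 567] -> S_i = 419 + 37*i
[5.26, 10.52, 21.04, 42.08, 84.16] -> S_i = 5.26*2.00^i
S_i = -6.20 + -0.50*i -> [-6.2, -6.7, -7.2, -7.7, -8.2]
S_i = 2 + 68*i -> [2, 70, 138, 206, 274]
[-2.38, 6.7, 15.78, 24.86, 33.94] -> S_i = -2.38 + 9.08*i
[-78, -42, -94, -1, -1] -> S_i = Random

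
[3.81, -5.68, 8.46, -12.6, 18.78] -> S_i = 3.81*(-1.49)^i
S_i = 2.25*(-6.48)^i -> [2.25, -14.58, 94.48, -612.22, 3967.19]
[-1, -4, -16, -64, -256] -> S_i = -1*4^i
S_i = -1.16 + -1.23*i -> [-1.16, -2.39, -3.62, -4.85, -6.08]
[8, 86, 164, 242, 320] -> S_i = 8 + 78*i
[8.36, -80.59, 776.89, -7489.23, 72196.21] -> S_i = 8.36*(-9.64)^i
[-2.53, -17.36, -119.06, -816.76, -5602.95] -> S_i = -2.53*6.86^i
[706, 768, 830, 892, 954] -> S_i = 706 + 62*i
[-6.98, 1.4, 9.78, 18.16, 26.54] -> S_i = -6.98 + 8.38*i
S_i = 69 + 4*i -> [69, 73, 77, 81, 85]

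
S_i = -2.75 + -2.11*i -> [-2.75, -4.86, -6.97, -9.08, -11.19]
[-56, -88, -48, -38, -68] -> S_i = Random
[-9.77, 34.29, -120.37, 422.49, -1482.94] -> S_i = -9.77*(-3.51)^i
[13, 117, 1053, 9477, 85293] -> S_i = 13*9^i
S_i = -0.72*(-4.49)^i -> [-0.72, 3.23, -14.52, 65.17, -292.63]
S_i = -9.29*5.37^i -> [-9.29, -49.89, -267.89, -1438.6, -7725.26]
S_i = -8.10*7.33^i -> [-8.1, -59.37, -435.2, -3190.05, -23383.04]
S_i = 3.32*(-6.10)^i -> [3.32, -20.25, 123.54, -753.58, 4596.82]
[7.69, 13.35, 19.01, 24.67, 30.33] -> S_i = 7.69 + 5.66*i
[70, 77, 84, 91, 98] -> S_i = 70 + 7*i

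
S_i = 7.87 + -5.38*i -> [7.87, 2.49, -2.89, -8.27, -13.65]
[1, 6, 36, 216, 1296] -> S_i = 1*6^i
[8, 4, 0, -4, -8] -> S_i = 8 + -4*i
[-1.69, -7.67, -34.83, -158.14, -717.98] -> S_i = -1.69*4.54^i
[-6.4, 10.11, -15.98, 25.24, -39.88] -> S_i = -6.40*(-1.58)^i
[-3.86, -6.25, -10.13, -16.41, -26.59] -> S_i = -3.86*1.62^i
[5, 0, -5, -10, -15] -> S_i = 5 + -5*i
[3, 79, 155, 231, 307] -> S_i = 3 + 76*i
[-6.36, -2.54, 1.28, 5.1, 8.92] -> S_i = -6.36 + 3.82*i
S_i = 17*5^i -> [17, 85, 425, 2125, 10625]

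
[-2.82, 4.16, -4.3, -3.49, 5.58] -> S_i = Random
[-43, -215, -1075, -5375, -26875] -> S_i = -43*5^i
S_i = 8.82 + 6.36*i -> [8.82, 15.18, 21.54, 27.9, 34.26]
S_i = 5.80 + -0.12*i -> [5.8, 5.68, 5.56, 5.44, 5.32]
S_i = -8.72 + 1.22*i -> [-8.72, -7.5, -6.28, -5.06, -3.84]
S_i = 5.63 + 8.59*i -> [5.63, 14.22, 22.81, 31.4, 39.99]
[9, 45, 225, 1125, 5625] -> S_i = 9*5^i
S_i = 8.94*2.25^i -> [8.94, 20.11, 45.26, 101.83, 229.12]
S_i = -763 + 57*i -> [-763, -706, -649, -592, -535]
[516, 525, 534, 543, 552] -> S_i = 516 + 9*i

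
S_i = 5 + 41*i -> [5, 46, 87, 128, 169]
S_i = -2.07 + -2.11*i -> [-2.07, -4.18, -6.29, -8.4, -10.51]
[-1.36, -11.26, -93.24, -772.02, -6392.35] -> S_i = -1.36*8.28^i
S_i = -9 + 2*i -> [-9, -7, -5, -3, -1]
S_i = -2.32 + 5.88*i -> [-2.32, 3.56, 9.44, 15.32, 21.2]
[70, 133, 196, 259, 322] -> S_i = 70 + 63*i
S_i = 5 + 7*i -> [5, 12, 19, 26, 33]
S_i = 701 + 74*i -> [701, 775, 849, 923, 997]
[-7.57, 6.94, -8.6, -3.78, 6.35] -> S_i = Random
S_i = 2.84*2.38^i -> [2.84, 6.76, 16.09, 38.29, 91.12]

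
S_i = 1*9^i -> [1, 9, 81, 729, 6561]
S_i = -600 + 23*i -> [-600, -577, -554, -531, -508]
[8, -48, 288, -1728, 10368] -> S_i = 8*-6^i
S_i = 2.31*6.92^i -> [2.31, 15.99, 110.62, 765.47, 5297.08]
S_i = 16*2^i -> [16, 32, 64, 128, 256]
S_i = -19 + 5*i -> [-19, -14, -9, -4, 1]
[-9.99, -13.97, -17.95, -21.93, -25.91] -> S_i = -9.99 + -3.98*i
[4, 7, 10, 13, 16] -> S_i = 4 + 3*i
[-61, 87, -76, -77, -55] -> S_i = Random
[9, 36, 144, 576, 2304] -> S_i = 9*4^i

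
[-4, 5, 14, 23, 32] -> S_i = -4 + 9*i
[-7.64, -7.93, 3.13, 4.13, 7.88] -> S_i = Random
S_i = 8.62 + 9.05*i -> [8.62, 17.67, 26.72, 35.77, 44.82]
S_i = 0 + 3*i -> [0, 3, 6, 9, 12]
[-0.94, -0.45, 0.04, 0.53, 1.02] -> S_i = -0.94 + 0.49*i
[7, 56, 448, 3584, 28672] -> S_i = 7*8^i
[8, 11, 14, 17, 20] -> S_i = 8 + 3*i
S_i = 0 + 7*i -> [0, 7, 14, 21, 28]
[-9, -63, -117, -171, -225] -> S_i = -9 + -54*i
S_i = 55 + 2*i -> [55, 57, 59, 61, 63]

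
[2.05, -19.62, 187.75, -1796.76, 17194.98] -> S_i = 2.05*(-9.57)^i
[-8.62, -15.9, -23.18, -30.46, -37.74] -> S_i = -8.62 + -7.28*i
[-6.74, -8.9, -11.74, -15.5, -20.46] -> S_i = -6.74*1.32^i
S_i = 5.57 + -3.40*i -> [5.57, 2.17, -1.23, -4.63, -8.03]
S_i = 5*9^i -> [5, 45, 405, 3645, 32805]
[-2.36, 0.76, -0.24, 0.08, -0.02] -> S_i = -2.36*(-0.32)^i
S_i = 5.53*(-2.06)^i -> [5.53, -11.39, 23.47, -48.34, 99.59]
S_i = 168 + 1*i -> [168, 169, 170, 171, 172]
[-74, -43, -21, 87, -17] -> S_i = Random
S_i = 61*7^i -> [61, 427, 2989, 20923, 146461]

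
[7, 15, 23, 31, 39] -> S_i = 7 + 8*i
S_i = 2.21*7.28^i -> [2.21, 16.09, 117.13, 852.68, 6207.52]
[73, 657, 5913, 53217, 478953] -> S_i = 73*9^i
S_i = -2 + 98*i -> [-2, 96, 194, 292, 390]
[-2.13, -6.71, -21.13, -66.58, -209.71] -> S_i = -2.13*3.15^i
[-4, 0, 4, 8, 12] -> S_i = -4 + 4*i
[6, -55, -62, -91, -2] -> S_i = Random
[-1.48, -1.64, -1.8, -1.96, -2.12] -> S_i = -1.48 + -0.16*i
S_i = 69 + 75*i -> [69, 144, 219, 294, 369]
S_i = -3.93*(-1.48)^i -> [-3.93, 5.82, -8.61, 12.74, -18.86]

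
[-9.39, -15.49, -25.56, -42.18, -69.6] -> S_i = -9.39*1.65^i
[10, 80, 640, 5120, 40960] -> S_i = 10*8^i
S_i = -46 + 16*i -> [-46, -30, -14, 2, 18]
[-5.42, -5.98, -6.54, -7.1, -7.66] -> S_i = -5.42 + -0.56*i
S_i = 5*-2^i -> [5, -10, 20, -40, 80]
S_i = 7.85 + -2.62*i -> [7.85, 5.23, 2.61, -0.01, -2.63]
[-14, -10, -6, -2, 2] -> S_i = -14 + 4*i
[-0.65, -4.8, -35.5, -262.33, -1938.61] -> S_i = -0.65*7.39^i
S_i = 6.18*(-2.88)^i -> [6.18, -17.8, 51.26, -147.63, 425.17]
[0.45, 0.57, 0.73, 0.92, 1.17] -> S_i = 0.45*1.27^i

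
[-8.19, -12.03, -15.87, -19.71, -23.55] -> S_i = -8.19 + -3.84*i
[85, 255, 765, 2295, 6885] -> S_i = 85*3^i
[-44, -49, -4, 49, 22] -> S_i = Random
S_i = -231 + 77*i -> [-231, -154, -77, 0, 77]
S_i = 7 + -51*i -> [7, -44, -95, -146, -197]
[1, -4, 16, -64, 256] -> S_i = 1*-4^i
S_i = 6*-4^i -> [6, -24, 96, -384, 1536]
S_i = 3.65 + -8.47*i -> [3.65, -4.82, -13.29, -21.76, -30.23]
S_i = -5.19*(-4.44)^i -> [-5.19, 23.04, -102.31, 454.27, -2016.97]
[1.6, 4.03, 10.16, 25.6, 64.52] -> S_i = 1.60*2.52^i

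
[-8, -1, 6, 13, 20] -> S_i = -8 + 7*i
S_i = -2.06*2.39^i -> [-2.06, -4.92, -11.77, -28.12, -67.21]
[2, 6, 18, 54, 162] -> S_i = 2*3^i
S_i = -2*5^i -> [-2, -10, -50, -250, -1250]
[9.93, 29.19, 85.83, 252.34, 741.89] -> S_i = 9.93*2.94^i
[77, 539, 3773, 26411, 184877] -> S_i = 77*7^i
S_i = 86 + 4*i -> [86, 90, 94, 98, 102]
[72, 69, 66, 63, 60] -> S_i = 72 + -3*i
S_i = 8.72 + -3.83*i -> [8.72, 4.89, 1.06, -2.77, -6.6]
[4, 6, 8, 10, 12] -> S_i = 4 + 2*i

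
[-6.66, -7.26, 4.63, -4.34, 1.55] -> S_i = Random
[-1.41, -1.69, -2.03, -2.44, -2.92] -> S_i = -1.41*1.20^i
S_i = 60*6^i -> [60, 360, 2160, 12960, 77760]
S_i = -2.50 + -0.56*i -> [-2.5, -3.06, -3.62, -4.18, -4.74]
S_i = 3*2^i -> [3, 6, 12, 24, 48]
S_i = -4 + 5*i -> [-4, 1, 6, 11, 16]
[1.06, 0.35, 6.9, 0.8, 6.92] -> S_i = Random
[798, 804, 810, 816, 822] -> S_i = 798 + 6*i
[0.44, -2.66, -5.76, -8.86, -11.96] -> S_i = 0.44 + -3.10*i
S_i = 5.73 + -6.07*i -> [5.73, -0.34, -6.41, -12.48, -18.55]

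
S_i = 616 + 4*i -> [616, 620, 624, 628, 632]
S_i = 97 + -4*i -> [97, 93, 89, 85, 81]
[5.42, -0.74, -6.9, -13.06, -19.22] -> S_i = 5.42 + -6.16*i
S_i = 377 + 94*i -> [377, 471, 565, 659, 753]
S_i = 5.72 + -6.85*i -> [5.72, -1.13, -7.98, -14.83, -21.68]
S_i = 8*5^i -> [8, 40, 200, 1000, 5000]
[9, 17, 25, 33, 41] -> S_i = 9 + 8*i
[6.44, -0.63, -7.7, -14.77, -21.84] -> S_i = 6.44 + -7.07*i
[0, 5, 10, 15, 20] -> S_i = 0 + 5*i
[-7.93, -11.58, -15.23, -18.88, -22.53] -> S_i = -7.93 + -3.65*i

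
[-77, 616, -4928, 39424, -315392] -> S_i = -77*-8^i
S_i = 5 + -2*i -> [5, 3, 1, -1, -3]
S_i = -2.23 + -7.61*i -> [-2.23, -9.84, -17.45, -25.06, -32.67]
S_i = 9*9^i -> [9, 81, 729, 6561, 59049]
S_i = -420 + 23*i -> [-420, -397, -374, -351, -328]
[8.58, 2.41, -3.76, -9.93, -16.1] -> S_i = 8.58 + -6.17*i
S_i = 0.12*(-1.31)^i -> [0.12, -0.16, 0.21, -0.27, 0.35]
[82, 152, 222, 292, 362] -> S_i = 82 + 70*i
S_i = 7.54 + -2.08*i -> [7.54, 5.46, 3.38, 1.3, -0.78]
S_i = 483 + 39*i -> [483, 522, 561, 600, 639]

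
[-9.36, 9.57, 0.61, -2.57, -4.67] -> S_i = Random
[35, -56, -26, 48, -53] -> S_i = Random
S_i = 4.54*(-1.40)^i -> [4.54, -6.36, 8.9, -12.46, 17.44]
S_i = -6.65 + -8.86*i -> [-6.65, -15.51, -24.37, -33.23, -42.09]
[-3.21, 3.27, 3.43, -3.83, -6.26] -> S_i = Random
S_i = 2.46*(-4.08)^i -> [2.46, -10.04, 40.95, -167.08, 681.67]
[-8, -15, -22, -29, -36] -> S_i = -8 + -7*i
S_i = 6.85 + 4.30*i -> [6.85, 11.15, 15.45, 19.75, 24.05]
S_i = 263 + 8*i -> [263, 271, 279, 287, 295]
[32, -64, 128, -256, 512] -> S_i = 32*-2^i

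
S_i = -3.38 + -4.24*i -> [-3.38, -7.62, -11.86, -16.1, -20.34]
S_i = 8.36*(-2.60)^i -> [8.36, -21.74, 56.51, -146.94, 382.03]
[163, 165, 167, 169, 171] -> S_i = 163 + 2*i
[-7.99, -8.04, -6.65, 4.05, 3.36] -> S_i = Random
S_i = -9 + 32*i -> [-9, 23, 55, 87, 119]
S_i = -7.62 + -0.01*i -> [-7.62, -7.63, -7.64, -7.65, -7.66]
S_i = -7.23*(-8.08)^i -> [-7.23, 58.42, -472.02, 3813.93, -30816.53]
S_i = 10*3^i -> [10, 30, 90, 270, 810]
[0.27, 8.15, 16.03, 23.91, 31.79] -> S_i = 0.27 + 7.88*i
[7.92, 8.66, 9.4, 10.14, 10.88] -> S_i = 7.92 + 0.74*i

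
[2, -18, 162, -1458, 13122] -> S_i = 2*-9^i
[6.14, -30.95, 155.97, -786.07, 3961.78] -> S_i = 6.14*(-5.04)^i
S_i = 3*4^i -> [3, 12, 48, 192, 768]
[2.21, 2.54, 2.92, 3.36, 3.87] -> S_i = 2.21*1.15^i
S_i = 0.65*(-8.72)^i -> [0.65, -5.67, 49.42, -430.99, 3758.19]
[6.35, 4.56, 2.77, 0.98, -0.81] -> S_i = 6.35 + -1.79*i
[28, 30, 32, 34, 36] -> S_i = 28 + 2*i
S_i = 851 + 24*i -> [851, 875, 899, 923, 947]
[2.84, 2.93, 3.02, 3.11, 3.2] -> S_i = 2.84 + 0.09*i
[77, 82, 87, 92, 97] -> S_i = 77 + 5*i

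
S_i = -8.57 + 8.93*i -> [-8.57, 0.36, 9.29, 18.22, 27.15]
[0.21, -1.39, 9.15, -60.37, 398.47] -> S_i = 0.21*(-6.60)^i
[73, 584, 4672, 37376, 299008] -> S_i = 73*8^i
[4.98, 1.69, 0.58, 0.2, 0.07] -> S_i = 4.98*0.34^i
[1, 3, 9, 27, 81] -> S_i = 1*3^i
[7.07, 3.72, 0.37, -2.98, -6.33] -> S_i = 7.07 + -3.35*i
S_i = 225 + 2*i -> [225, 227, 229, 231, 233]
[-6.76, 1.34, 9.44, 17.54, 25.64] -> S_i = -6.76 + 8.10*i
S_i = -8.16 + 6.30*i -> [-8.16, -1.86, 4.44, 10.74, 17.04]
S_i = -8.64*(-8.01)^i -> [-8.64, 69.21, -554.34, 4440.29, -35566.72]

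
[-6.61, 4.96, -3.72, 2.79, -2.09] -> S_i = -6.61*(-0.75)^i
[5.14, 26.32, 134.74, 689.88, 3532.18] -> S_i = 5.14*5.12^i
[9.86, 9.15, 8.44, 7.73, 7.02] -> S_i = 9.86 + -0.71*i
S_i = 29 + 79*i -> [29, 108, 187, 266, 345]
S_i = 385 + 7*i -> [385, 392, 399, 406, 413]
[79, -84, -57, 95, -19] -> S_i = Random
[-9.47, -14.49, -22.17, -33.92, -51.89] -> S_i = -9.47*1.53^i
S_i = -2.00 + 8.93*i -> [-2.0, 6.93, 15.86, 24.79, 33.72]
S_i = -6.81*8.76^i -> [-6.81, -59.66, -522.58, -4577.83, -40101.77]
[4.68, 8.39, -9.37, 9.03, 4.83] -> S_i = Random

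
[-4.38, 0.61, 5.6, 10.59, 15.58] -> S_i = -4.38 + 4.99*i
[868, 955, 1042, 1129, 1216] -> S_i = 868 + 87*i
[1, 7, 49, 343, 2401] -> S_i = 1*7^i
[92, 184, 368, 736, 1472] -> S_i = 92*2^i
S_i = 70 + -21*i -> [70, 49, 28, 7, -14]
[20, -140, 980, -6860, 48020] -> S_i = 20*-7^i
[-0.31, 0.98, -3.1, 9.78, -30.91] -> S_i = -0.31*(-3.16)^i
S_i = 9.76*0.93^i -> [9.76, 9.08, 8.44, 7.85, 7.3]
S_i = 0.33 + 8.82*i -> [0.33, 9.15, 17.97, 26.79, 35.61]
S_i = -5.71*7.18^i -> [-5.71, -41.0, -294.36, -2113.53, -15175.18]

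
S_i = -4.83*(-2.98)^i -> [-4.83, 14.39, -42.89, 127.82, -380.9]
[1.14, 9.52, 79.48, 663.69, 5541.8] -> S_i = 1.14*8.35^i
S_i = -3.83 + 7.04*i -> [-3.83, 3.21, 10.25, 17.29, 24.33]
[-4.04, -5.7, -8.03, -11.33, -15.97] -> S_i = -4.04*1.41^i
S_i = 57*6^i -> [57, 342, 2052, 12312, 73872]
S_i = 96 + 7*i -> [96, 103, 110, 117, 124]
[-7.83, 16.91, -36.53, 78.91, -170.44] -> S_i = -7.83*(-2.16)^i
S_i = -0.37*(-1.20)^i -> [-0.37, 0.44, -0.53, 0.64, -0.77]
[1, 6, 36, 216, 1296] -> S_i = 1*6^i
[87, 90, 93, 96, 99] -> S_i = 87 + 3*i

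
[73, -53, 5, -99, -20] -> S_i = Random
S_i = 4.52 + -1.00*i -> [4.52, 3.52, 2.52, 1.52, 0.52]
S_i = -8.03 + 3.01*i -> [-8.03, -5.02, -2.01, 1.0, 4.01]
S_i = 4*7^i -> [4, 28, 196, 1372, 9604]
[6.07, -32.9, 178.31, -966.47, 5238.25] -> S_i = 6.07*(-5.42)^i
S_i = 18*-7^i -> [18, -126, 882, -6174, 43218]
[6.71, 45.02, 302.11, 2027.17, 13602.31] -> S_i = 6.71*6.71^i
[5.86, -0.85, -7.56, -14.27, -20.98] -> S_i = 5.86 + -6.71*i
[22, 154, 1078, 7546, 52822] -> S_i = 22*7^i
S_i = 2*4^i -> [2, 8, 32, 128, 512]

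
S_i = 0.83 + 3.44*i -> [0.83, 4.27, 7.71, 11.15, 14.59]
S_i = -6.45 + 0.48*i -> [-6.45, -5.97, -5.49, -5.01, -4.53]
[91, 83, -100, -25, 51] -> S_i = Random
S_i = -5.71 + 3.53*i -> [-5.71, -2.18, 1.35, 4.88, 8.41]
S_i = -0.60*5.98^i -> [-0.6, -3.59, -21.46, -128.31, -767.28]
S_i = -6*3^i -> [-6, -18, -54, -162, -486]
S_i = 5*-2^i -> [5, -10, 20, -40, 80]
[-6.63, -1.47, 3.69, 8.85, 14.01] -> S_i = -6.63 + 5.16*i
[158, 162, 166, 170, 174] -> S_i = 158 + 4*i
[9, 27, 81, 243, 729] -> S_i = 9*3^i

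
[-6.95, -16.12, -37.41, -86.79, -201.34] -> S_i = -6.95*2.32^i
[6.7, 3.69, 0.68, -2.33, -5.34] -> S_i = 6.70 + -3.01*i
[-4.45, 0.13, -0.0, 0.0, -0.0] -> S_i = -4.45*(-0.03)^i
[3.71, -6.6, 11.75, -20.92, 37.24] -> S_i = 3.71*(-1.78)^i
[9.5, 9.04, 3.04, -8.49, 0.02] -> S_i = Random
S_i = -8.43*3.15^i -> [-8.43, -26.55, -83.65, -263.49, -829.98]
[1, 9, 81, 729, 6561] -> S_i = 1*9^i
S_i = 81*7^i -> [81, 567, 3969, 27783, 194481]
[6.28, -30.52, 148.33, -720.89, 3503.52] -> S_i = 6.28*(-4.86)^i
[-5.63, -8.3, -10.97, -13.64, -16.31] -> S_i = -5.63 + -2.67*i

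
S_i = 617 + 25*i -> [617, 642, 667, 692, 717]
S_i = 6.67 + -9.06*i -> [6.67, -2.39, -11.45, -20.51, -29.57]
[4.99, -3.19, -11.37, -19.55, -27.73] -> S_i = 4.99 + -8.18*i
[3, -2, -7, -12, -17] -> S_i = 3 + -5*i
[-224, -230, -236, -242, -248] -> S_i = -224 + -6*i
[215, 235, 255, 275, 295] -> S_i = 215 + 20*i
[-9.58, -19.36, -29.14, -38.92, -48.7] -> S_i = -9.58 + -9.78*i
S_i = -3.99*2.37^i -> [-3.99, -9.46, -22.41, -53.12, -125.88]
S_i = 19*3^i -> [19, 57, 171, 513, 1539]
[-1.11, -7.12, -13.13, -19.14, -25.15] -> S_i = -1.11 + -6.01*i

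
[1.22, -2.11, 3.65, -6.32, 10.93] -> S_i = 1.22*(-1.73)^i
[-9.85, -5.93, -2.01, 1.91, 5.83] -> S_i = -9.85 + 3.92*i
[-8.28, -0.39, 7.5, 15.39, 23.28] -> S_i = -8.28 + 7.89*i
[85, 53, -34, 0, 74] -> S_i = Random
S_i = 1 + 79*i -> [1, 80, 159, 238, 317]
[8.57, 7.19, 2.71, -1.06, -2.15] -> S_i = Random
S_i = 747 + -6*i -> [747, 741, 735, 729, 723]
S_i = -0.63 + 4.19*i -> [-0.63, 3.56, 7.75, 11.94, 16.13]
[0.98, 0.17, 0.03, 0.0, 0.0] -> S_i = 0.98*0.17^i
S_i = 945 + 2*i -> [945, 947, 949, 951, 953]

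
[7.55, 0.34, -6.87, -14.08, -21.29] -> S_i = 7.55 + -7.21*i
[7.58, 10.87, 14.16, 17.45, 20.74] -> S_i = 7.58 + 3.29*i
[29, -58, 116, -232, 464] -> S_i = 29*-2^i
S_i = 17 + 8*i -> [17, 25, 33, 41, 49]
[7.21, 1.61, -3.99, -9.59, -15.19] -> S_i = 7.21 + -5.60*i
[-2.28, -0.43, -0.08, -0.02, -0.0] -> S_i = -2.28*0.19^i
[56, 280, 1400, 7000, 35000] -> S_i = 56*5^i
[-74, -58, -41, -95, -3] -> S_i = Random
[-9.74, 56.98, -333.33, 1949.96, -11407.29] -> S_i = -9.74*(-5.85)^i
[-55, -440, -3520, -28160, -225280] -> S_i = -55*8^i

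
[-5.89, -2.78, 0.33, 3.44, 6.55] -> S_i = -5.89 + 3.11*i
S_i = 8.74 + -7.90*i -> [8.74, 0.84, -7.06, -14.96, -22.86]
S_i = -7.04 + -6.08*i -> [-7.04, -13.12, -19.2, -25.28, -31.36]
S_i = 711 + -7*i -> [711, 704, 697, 690, 683]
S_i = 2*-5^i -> [2, -10, 50, -250, 1250]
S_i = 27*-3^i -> [27, -81, 243, -729, 2187]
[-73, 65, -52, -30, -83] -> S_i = Random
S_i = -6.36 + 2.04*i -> [-6.36, -4.32, -2.28, -0.24, 1.8]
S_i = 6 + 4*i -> [6, 10, 14, 18, 22]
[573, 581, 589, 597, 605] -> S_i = 573 + 8*i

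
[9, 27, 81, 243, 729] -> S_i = 9*3^i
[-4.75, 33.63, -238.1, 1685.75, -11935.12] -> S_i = -4.75*(-7.08)^i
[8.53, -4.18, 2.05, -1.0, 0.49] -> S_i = 8.53*(-0.49)^i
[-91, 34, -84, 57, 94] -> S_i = Random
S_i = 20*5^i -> [20, 100, 500, 2500, 12500]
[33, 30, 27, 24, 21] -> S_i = 33 + -3*i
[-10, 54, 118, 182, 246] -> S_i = -10 + 64*i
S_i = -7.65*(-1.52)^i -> [-7.65, 11.63, -17.67, 26.87, -40.84]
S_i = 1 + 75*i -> [1, 76, 151, 226, 301]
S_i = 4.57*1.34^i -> [4.57, 6.12, 8.21, 11.0, 14.73]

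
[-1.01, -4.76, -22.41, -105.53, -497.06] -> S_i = -1.01*4.71^i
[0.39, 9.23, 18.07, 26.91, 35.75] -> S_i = 0.39 + 8.84*i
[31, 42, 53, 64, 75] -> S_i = 31 + 11*i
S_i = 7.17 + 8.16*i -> [7.17, 15.33, 23.49, 31.65, 39.81]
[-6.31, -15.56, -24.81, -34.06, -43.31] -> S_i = -6.31 + -9.25*i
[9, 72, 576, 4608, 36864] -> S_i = 9*8^i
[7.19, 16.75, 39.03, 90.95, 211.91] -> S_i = 7.19*2.33^i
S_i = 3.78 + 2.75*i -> [3.78, 6.53, 9.28, 12.03, 14.78]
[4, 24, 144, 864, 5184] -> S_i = 4*6^i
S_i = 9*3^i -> [9, 27, 81, 243, 729]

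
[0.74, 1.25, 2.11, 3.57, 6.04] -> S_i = 0.74*1.69^i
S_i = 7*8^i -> [7, 56, 448, 3584, 28672]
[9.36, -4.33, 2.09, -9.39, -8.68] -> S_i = Random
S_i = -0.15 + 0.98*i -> [-0.15, 0.83, 1.81, 2.79, 3.77]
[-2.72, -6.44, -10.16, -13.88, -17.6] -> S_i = -2.72 + -3.72*i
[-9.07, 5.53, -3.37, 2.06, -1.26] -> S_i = -9.07*(-0.61)^i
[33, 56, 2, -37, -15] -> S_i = Random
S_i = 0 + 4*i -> [0, 4, 8, 12, 16]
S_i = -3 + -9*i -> [-3, -12, -21, -30, -39]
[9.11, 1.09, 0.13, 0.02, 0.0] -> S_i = 9.11*0.12^i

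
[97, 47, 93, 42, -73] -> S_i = Random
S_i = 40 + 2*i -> [40, 42, 44, 46, 48]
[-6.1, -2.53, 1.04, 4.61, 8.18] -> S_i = -6.10 + 3.57*i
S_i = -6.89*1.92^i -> [-6.89, -13.23, -25.4, -48.77, -93.63]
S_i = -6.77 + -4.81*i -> [-6.77, -11.58, -16.39, -21.2, -26.01]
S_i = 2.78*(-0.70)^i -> [2.78, -1.95, 1.36, -0.95, 0.67]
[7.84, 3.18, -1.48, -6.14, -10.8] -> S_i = 7.84 + -4.66*i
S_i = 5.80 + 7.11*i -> [5.8, 12.91, 20.02, 27.13, 34.24]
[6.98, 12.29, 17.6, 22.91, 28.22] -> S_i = 6.98 + 5.31*i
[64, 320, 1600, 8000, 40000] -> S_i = 64*5^i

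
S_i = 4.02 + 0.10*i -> [4.02, 4.12, 4.22, 4.32, 4.42]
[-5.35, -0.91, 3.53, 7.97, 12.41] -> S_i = -5.35 + 4.44*i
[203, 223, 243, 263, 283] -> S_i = 203 + 20*i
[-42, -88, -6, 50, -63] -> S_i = Random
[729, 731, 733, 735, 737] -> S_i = 729 + 2*i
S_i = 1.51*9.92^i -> [1.51, 14.98, 148.59, 1474.05, 14622.57]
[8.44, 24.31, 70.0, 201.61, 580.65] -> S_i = 8.44*2.88^i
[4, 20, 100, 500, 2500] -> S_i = 4*5^i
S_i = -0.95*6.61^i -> [-0.95, -6.28, -41.51, -274.36, -1813.55]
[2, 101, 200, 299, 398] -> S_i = 2 + 99*i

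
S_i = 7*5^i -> [7, 35, 175, 875, 4375]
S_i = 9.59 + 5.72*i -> [9.59, 15.31, 21.03, 26.75, 32.47]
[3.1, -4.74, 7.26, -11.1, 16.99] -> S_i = 3.10*(-1.53)^i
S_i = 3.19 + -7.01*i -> [3.19, -3.82, -10.83, -17.84, -24.85]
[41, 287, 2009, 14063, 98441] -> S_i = 41*7^i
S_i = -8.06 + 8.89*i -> [-8.06, 0.83, 9.72, 18.61, 27.5]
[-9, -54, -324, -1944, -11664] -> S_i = -9*6^i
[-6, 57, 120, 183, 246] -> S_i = -6 + 63*i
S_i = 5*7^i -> [5, 35, 245, 1715, 12005]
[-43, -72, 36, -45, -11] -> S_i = Random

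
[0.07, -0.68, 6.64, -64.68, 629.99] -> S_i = 0.07*(-9.74)^i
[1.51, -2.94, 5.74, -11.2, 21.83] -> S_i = 1.51*(-1.95)^i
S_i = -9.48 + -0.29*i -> [-9.48, -9.77, -10.06, -10.35, -10.64]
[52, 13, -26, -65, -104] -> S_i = 52 + -39*i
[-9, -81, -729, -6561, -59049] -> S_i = -9*9^i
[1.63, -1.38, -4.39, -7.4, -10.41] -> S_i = 1.63 + -3.01*i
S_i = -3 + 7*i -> [-3, 4, 11, 18, 25]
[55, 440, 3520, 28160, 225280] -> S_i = 55*8^i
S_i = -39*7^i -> [-39, -273, -1911, -13377, -93639]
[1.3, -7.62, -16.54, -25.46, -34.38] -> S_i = 1.30 + -8.92*i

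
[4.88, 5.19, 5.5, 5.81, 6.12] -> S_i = 4.88 + 0.31*i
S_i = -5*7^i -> [-5, -35, -245, -1715, -12005]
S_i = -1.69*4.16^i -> [-1.69, -7.03, -29.25, -121.67, -506.13]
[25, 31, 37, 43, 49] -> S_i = 25 + 6*i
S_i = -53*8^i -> [-53, -424, -3392, -27136, -217088]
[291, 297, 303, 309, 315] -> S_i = 291 + 6*i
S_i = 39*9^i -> [39, 351, 3159, 28431, 255879]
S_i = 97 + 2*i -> [97, 99, 101, 103, 105]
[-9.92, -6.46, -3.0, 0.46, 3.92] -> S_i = -9.92 + 3.46*i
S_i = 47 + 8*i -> [47, 55, 63, 71, 79]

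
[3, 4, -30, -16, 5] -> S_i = Random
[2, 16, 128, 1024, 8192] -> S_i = 2*8^i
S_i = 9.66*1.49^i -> [9.66, 14.39, 21.45, 31.95, 47.61]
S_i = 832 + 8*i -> [832, 840, 848, 856, 864]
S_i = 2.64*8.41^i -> [2.64, 22.2, 186.72, 1570.33, 13206.51]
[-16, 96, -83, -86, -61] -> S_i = Random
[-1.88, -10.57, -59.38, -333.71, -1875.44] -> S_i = -1.88*5.62^i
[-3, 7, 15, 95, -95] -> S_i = Random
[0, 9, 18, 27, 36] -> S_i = 0 + 9*i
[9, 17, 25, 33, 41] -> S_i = 9 + 8*i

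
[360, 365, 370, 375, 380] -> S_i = 360 + 5*i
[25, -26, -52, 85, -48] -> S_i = Random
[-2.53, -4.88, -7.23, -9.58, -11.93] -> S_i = -2.53 + -2.35*i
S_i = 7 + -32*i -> [7, -25, -57, -89, -121]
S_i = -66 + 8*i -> [-66, -58, -50, -42, -34]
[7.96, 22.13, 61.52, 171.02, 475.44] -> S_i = 7.96*2.78^i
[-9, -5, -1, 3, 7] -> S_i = -9 + 4*i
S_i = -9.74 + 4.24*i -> [-9.74, -5.5, -1.26, 2.98, 7.22]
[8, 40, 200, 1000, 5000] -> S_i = 8*5^i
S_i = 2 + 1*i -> [2, 3, 4, 5, 6]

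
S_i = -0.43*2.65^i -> [-0.43, -1.14, -3.02, -8.0, -21.21]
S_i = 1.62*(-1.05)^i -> [1.62, -1.7, 1.79, -1.88, 1.97]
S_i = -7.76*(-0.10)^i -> [-7.76, 0.78, -0.08, 0.01, -0.0]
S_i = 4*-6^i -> [4, -24, 144, -864, 5184]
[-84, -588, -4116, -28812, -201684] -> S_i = -84*7^i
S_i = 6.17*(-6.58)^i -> [6.17, -40.6, 267.14, -1757.77, 11566.15]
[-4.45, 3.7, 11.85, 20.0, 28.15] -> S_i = -4.45 + 8.15*i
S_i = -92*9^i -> [-92, -828, -7452, -67068, -603612]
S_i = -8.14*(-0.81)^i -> [-8.14, 6.59, -5.34, 4.33, -3.5]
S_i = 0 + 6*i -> [0, 6, 12, 18, 24]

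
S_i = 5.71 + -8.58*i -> [5.71, -2.87, -11.45, -20.03, -28.61]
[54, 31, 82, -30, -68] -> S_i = Random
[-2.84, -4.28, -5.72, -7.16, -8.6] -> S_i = -2.84 + -1.44*i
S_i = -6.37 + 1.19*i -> [-6.37, -5.18, -3.99, -2.8, -1.61]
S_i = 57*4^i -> [57, 228, 912, 3648, 14592]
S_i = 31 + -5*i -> [31, 26, 21, 16, 11]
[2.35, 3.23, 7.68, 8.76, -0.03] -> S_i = Random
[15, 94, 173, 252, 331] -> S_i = 15 + 79*i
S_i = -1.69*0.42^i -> [-1.69, -0.71, -0.3, -0.13, -0.05]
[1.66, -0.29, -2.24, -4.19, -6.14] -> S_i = 1.66 + -1.95*i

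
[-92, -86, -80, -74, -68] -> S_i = -92 + 6*i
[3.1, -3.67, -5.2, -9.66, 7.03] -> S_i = Random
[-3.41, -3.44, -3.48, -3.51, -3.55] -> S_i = -3.41*1.01^i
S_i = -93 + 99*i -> [-93, 6, 105, 204, 303]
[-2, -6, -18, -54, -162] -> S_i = -2*3^i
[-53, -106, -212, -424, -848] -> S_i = -53*2^i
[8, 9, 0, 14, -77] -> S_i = Random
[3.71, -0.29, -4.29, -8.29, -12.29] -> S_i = 3.71 + -4.00*i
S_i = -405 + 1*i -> [-405, -404, -403, -402, -401]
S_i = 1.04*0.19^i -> [1.04, 0.2, 0.04, 0.01, 0.0]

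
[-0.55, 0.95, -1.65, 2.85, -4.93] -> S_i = -0.55*(-1.73)^i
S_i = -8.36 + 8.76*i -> [-8.36, 0.4, 9.16, 17.92, 26.68]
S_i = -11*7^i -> [-11, -77, -539, -3773, -26411]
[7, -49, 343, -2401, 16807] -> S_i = 7*-7^i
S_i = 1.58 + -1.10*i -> [1.58, 0.48, -0.62, -1.72, -2.82]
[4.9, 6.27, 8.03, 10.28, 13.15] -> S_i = 4.90*1.28^i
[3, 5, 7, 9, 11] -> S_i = 3 + 2*i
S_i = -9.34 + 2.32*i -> [-9.34, -7.02, -4.7, -2.38, -0.06]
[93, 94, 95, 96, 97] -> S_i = 93 + 1*i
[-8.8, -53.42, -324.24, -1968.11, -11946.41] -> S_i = -8.80*6.07^i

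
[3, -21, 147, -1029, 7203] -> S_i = 3*-7^i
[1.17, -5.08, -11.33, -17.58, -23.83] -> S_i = 1.17 + -6.25*i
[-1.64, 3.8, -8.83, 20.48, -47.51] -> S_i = -1.64*(-2.32)^i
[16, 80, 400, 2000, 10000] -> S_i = 16*5^i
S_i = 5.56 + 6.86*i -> [5.56, 12.42, 19.28, 26.14, 33.0]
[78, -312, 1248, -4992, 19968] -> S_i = 78*-4^i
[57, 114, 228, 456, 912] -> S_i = 57*2^i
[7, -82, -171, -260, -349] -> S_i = 7 + -89*i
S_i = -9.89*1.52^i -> [-9.89, -15.03, -22.85, -34.73, -52.79]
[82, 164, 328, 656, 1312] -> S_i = 82*2^i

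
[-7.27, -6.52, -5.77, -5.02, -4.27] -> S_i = -7.27 + 0.75*i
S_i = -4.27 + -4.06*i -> [-4.27, -8.33, -12.39, -16.45, -20.51]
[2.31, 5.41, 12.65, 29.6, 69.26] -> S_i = 2.31*2.34^i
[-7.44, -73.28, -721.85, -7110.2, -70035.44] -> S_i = -7.44*9.85^i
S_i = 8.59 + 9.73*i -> [8.59, 18.32, 28.05, 37.78, 47.51]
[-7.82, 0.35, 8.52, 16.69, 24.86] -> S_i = -7.82 + 8.17*i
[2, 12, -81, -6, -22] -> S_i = Random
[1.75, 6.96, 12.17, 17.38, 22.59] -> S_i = 1.75 + 5.21*i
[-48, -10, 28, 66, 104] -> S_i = -48 + 38*i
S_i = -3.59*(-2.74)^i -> [-3.59, 9.84, -26.95, 73.85, -202.35]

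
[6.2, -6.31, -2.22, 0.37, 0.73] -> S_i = Random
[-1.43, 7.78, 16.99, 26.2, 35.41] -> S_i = -1.43 + 9.21*i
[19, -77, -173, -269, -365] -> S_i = 19 + -96*i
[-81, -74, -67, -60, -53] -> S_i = -81 + 7*i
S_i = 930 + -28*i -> [930, 902, 874, 846, 818]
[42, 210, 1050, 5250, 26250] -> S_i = 42*5^i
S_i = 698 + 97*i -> [698, 795, 892, 989, 1086]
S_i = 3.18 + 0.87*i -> [3.18, 4.05, 4.92, 5.79, 6.66]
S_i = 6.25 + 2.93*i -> [6.25, 9.18, 12.11, 15.04, 17.97]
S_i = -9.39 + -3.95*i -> [-9.39, -13.34, -17.29, -21.24, -25.19]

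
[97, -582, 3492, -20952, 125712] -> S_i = 97*-6^i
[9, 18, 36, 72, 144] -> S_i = 9*2^i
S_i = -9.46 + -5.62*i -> [-9.46, -15.08, -20.7, -26.32, -31.94]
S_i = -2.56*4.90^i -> [-2.56, -12.54, -61.47, -301.18, -1475.79]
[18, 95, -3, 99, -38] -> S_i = Random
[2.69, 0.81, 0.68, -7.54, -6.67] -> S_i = Random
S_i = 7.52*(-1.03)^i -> [7.52, -7.75, 7.98, -8.22, 8.46]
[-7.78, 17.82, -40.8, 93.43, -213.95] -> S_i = -7.78*(-2.29)^i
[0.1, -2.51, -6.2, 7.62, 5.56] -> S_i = Random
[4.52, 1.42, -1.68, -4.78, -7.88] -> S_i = 4.52 + -3.10*i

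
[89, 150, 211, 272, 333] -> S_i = 89 + 61*i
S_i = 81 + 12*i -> [81, 93, 105, 117, 129]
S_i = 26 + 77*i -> [26, 103, 180, 257, 334]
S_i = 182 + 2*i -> [182, 184, 186, 188, 190]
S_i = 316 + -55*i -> [316, 261, 206, 151, 96]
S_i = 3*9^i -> [3, 27, 243, 2187, 19683]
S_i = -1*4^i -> [-1, -4, -16, -64, -256]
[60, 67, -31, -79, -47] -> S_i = Random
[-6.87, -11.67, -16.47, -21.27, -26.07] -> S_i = -6.87 + -4.80*i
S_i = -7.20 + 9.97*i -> [-7.2, 2.77, 12.74, 22.71, 32.68]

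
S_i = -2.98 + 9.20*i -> [-2.98, 6.22, 15.42, 24.62, 33.82]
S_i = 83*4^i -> [83, 332, 1328, 5312, 21248]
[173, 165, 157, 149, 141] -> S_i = 173 + -8*i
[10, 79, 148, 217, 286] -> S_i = 10 + 69*i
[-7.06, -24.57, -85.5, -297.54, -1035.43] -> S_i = -7.06*3.48^i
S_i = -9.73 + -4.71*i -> [-9.73, -14.44, -19.15, -23.86, -28.57]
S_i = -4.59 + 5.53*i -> [-4.59, 0.94, 6.47, 12.0, 17.53]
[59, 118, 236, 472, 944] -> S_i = 59*2^i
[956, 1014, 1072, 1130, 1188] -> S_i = 956 + 58*i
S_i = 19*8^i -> [19, 152, 1216, 9728, 77824]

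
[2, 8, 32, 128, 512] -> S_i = 2*4^i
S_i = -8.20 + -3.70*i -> [-8.2, -11.9, -15.6, -19.3, -23.0]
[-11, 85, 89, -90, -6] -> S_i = Random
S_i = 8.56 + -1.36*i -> [8.56, 7.2, 5.84, 4.48, 3.12]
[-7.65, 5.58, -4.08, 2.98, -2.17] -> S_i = -7.65*(-0.73)^i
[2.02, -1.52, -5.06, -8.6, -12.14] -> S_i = 2.02 + -3.54*i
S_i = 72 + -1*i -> [72, 71, 70, 69, 68]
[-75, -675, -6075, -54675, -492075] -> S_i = -75*9^i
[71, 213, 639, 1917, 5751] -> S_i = 71*3^i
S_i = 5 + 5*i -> [5, 10, 15, 20, 25]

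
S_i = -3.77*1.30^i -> [-3.77, -4.9, -6.37, -8.28, -10.77]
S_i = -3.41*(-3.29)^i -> [-3.41, 11.22, -36.91, 121.43, -399.52]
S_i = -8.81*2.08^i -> [-8.81, -18.32, -38.12, -79.28, -164.9]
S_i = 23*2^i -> [23, 46, 92, 184, 368]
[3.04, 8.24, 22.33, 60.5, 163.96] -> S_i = 3.04*2.71^i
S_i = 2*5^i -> [2, 10, 50, 250, 1250]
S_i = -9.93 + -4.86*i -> [-9.93, -14.79, -19.65, -24.51, -29.37]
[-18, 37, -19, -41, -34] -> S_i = Random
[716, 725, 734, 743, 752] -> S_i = 716 + 9*i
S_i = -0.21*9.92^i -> [-0.21, -2.08, -20.67, -205.0, -2033.6]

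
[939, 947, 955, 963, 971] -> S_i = 939 + 8*i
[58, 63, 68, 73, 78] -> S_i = 58 + 5*i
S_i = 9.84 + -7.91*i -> [9.84, 1.93, -5.98, -13.89, -21.8]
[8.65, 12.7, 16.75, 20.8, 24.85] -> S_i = 8.65 + 4.05*i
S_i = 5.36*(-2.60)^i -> [5.36, -13.94, 36.23, -94.21, 244.94]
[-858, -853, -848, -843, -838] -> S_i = -858 + 5*i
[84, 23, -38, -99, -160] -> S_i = 84 + -61*i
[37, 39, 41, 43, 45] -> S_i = 37 + 2*i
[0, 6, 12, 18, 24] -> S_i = 0 + 6*i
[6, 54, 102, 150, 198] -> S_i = 6 + 48*i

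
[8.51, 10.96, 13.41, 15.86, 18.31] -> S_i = 8.51 + 2.45*i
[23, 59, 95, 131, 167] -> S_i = 23 + 36*i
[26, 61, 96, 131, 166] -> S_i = 26 + 35*i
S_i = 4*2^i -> [4, 8, 16, 32, 64]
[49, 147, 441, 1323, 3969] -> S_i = 49*3^i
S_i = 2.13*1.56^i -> [2.13, 3.32, 5.18, 8.09, 12.61]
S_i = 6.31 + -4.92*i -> [6.31, 1.39, -3.53, -8.45, -13.37]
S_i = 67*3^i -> [67, 201, 603, 1809, 5427]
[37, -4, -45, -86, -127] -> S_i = 37 + -41*i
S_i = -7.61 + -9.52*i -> [-7.61, -17.13, -26.65, -36.17, -45.69]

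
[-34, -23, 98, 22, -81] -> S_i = Random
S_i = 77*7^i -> [77, 539, 3773, 26411, 184877]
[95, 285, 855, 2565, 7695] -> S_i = 95*3^i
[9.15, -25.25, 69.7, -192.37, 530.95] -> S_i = 9.15*(-2.76)^i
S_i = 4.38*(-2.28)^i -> [4.38, -9.99, 22.77, -51.91, 118.36]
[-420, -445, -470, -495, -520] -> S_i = -420 + -25*i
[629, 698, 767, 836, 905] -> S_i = 629 + 69*i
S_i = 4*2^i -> [4, 8, 16, 32, 64]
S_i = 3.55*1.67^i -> [3.55, 5.93, 9.9, 16.53, 27.61]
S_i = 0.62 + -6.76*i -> [0.62, -6.14, -12.9, -19.66, -26.42]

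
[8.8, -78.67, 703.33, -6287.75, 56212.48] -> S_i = 8.80*(-8.94)^i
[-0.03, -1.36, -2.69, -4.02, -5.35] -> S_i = -0.03 + -1.33*i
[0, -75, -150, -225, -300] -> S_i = 0 + -75*i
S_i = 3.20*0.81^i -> [3.2, 2.59, 2.1, 1.7, 1.38]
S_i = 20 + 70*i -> [20, 90, 160, 230, 300]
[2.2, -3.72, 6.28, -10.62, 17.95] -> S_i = 2.20*(-1.69)^i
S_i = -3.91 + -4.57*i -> [-3.91, -8.48, -13.05, -17.62, -22.19]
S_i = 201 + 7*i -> [201, 208, 215, 222, 229]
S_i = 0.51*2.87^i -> [0.51, 1.46, 4.2, 12.06, 34.6]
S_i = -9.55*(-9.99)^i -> [-9.55, 95.4, -953.09, 9521.38, -95118.57]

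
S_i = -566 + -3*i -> [-566, -569, -572, -575, -578]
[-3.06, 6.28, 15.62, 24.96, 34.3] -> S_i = -3.06 + 9.34*i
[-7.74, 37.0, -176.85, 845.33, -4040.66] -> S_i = -7.74*(-4.78)^i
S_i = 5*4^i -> [5, 20, 80, 320, 1280]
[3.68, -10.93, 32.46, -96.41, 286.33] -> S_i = 3.68*(-2.97)^i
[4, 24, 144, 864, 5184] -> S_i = 4*6^i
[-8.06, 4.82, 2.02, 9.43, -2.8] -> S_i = Random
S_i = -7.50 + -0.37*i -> [-7.5, -7.87, -8.24, -8.61, -8.98]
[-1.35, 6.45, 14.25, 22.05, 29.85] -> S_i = -1.35 + 7.80*i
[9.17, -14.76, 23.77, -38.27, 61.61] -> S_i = 9.17*(-1.61)^i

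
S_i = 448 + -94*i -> [448, 354, 260, 166, 72]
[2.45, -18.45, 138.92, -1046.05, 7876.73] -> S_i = 2.45*(-7.53)^i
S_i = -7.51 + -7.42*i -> [-7.51, -14.93, -22.35, -29.77, -37.19]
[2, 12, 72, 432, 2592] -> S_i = 2*6^i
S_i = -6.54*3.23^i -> [-6.54, -21.12, -68.23, -220.39, -711.85]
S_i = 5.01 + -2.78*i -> [5.01, 2.23, -0.55, -3.33, -6.11]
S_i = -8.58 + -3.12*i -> [-8.58, -11.7, -14.82, -17.94, -21.06]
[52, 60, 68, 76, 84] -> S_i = 52 + 8*i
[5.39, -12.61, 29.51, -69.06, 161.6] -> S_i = 5.39*(-2.34)^i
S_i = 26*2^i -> [26, 52, 104, 208, 416]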